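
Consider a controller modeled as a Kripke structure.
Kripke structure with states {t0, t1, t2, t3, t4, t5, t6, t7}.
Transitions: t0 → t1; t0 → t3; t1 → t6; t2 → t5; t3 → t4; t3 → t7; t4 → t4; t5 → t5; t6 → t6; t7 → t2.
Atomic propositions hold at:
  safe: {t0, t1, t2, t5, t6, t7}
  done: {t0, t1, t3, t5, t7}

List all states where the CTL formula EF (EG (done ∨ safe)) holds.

Sat(done ∨ safe) = {t0, t1, t2, t3, t5, t6, t7}
EG (done ∨ safe): greatest fixpoint, start Z0 = {t0, t1, t2, t3, t5, t6, t7}, keep only states in Sat with some successor in Z. Already a fixed point.
Sat(EG (done ∨ safe)) = {t0, t1, t2, t3, t5, t6, t7}
EF (EG (done ∨ safe)): least fixpoint, start Z0 = {t0, t1, t2, t3, t5, t6, t7}, add states with some successor in Z. Already a fixed point.
Sat(EF (EG (done ∨ safe))) = {t0, t1, t2, t3, t5, t6, t7}

{t0, t1, t2, t3, t5, t6, t7}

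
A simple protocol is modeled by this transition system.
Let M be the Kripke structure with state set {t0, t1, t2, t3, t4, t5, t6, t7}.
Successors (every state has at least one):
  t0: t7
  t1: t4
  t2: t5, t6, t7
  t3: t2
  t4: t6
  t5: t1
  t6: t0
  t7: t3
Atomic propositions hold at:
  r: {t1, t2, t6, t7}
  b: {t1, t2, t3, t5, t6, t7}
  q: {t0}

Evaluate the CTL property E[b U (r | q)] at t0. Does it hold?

Yes

Sat(r | q) = {t0, t1, t2, t6, t7}
E[b U (r | q)]: least fixpoint, start Z0 = Sat((r | q)) = {t0, t1, t2, t6, t7}, add states in Sat(b) with some successor in Z. Z1 = {t0, t1, t2, t3, t5, t6, t7}; fixed.
Sat(E[b U (r | q)]) = {t0, t1, t2, t3, t5, t6, t7}
t0 ∈ Sat(E[b U (r | q)]) = {t0, t1, t2, t3, t5, t6, t7}, so the formula holds at t0.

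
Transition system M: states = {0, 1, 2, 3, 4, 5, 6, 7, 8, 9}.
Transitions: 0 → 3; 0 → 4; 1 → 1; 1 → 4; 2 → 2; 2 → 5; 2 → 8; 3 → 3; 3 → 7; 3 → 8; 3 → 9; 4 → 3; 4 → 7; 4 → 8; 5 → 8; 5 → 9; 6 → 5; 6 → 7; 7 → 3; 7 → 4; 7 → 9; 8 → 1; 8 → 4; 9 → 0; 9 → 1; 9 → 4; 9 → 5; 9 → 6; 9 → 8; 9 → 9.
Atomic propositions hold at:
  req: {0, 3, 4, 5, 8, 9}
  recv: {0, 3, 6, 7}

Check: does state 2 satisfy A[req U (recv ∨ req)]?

Sat(recv ∨ req) = {0, 3, 4, 5, 6, 7, 8, 9}
A[req U (recv ∨ req)]: least fixpoint, start Z0 = Sat((recv ∨ req)) = {0, 3, 4, 5, 6, 7, 8, 9}, add states in Sat(req) with every successor in Z. Already a fixed point.
Sat(A[req U (recv ∨ req)]) = {0, 3, 4, 5, 6, 7, 8, 9}
2 ∉ Sat(A[req U (recv ∨ req)]) = {0, 3, 4, 5, 6, 7, 8, 9}, so the formula does not hold at 2.

No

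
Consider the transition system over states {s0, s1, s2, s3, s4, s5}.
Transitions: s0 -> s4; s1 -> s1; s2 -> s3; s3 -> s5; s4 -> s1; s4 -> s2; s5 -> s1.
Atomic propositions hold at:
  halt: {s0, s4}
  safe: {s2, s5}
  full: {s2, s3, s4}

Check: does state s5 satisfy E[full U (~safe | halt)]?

No

Sat(~safe) = {s0, s1, s3, s4}
Sat(~safe | halt) = {s0, s1, s3, s4}
E[full U (~safe | halt)]: least fixpoint, start Z0 = Sat((~safe | halt)) = {s0, s1, s3, s4}, add states in Sat(full) with some successor in Z. Z1 = {s0, s1, s2, s3, s4}; fixed.
Sat(E[full U (~safe | halt)]) = {s0, s1, s2, s3, s4}
s5 ∉ Sat(E[full U (~safe | halt)]) = {s0, s1, s2, s3, s4}, so the formula does not hold at s5.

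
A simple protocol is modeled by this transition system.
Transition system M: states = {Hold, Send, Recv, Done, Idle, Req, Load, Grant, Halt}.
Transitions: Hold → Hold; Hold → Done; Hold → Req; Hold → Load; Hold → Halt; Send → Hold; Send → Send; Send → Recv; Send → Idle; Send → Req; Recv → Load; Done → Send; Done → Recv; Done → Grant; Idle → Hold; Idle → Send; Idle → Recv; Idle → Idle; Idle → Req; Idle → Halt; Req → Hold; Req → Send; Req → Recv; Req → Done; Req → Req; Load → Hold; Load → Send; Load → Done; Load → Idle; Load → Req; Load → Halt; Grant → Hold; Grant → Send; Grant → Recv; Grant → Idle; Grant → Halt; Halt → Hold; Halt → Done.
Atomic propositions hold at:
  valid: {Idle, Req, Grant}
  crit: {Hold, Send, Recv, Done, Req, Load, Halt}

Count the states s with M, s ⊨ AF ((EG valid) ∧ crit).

1

EG valid: greatest fixpoint, start Z0 = {Idle, Req, Grant}, keep only states in Sat with some successor in Z. Already a fixed point.
Sat(EG valid) = {Idle, Req, Grant}
Sat((EG valid) ∧ crit) = {Req}
AF ((EG valid) ∧ crit): least fixpoint, start Z0 = {Req}, add states with every successor in Z. Already a fixed point.
Sat(AF ((EG valid) ∧ crit)) = {Req}
|Sat(AF ((EG valid) ∧ crit))| = |{Req}| = 1.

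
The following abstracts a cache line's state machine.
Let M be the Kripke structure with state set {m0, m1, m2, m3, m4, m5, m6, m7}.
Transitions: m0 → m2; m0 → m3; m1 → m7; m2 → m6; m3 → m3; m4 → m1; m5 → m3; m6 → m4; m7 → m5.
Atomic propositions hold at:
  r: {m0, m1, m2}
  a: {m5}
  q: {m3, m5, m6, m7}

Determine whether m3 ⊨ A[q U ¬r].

Sat(¬r) = {m3, m4, m5, m6, m7}
A[q U ¬r]: least fixpoint, start Z0 = Sat(¬r) = {m3, m4, m5, m6, m7}, add states in Sat(q) with every successor in Z. Already a fixed point.
Sat(A[q U ¬r]) = {m3, m4, m5, m6, m7}
m3 ∈ Sat(A[q U ¬r]) = {m3, m4, m5, m6, m7}, so the formula holds at m3.

Yes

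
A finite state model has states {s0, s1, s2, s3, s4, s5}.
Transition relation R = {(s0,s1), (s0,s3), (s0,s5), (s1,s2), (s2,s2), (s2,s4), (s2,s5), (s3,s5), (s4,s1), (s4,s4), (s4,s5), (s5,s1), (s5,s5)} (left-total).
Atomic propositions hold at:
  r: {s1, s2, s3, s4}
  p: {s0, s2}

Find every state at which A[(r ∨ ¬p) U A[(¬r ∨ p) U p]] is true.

Sat(¬p) = {s1, s3, s4, s5}
Sat(r ∨ ¬p) = {s1, s2, s3, s4, s5}
Sat(¬r) = {s0, s5}
Sat(¬r ∨ p) = {s0, s2, s5}
A[(¬r ∨ p) U p]: least fixpoint, start Z0 = Sat(p) = {s0, s2}, add states in Sat(¬r ∨ p) with every successor in Z. Already a fixed point.
Sat(A[(¬r ∨ p) U p]) = {s0, s2}
A[(r ∨ ¬p) U A[(¬r ∨ p) U p]]: least fixpoint, start Z0 = Sat(A[(¬r ∨ p) U p]) = {s0, s2}, add states in Sat(r ∨ ¬p) with every successor in Z. Z1 = {s0, s1, s2}; fixed.
Sat(A[(r ∨ ¬p) U A[(¬r ∨ p) U p]]) = {s0, s1, s2}

{s0, s1, s2}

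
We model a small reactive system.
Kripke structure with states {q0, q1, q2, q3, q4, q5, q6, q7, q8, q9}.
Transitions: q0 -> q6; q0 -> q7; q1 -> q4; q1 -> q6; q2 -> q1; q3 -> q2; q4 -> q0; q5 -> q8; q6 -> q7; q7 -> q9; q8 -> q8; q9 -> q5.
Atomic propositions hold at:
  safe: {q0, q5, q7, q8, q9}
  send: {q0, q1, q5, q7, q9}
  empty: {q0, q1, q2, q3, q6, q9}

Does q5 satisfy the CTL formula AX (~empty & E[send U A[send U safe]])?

Yes

Sat(~empty) = {q4, q5, q7, q8}
A[send U safe]: least fixpoint, start Z0 = Sat(safe) = {q0, q5, q7, q8, q9}, add states in Sat(send) with every successor in Z. Already a fixed point.
Sat(A[send U safe]) = {q0, q5, q7, q8, q9}
E[send U A[send U safe]]: least fixpoint, start Z0 = Sat(A[send U safe]) = {q0, q5, q7, q8, q9}, add states in Sat(send) with some successor in Z. Already a fixed point.
Sat(E[send U A[send U safe]]) = {q0, q5, q7, q8, q9}
Sat(~empty & E[send U A[send U safe]]) = {q5, q7, q8}
Sat(AX (~empty & E[send U A[send U safe]])) = {s : every successor in {q5, q7, q8}} = {q5, q6, q8, q9}
q5 ∈ Sat(AX (~empty & E[send U A[send U safe]])) = {q5, q6, q8, q9}, so the formula holds at q5.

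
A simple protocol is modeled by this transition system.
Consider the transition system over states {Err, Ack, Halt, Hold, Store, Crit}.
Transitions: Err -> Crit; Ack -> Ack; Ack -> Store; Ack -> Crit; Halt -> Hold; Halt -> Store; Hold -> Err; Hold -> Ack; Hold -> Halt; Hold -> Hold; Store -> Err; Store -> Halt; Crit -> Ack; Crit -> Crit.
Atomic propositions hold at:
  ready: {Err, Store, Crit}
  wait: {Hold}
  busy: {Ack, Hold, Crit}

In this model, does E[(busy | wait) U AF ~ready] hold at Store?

Sat(busy | wait) = {Ack, Hold, Crit}
Sat(~ready) = {Ack, Halt, Hold}
AF ~ready: least fixpoint, start Z0 = {Ack, Halt, Hold}, add states with every successor in Z. Already a fixed point.
Sat(AF ~ready) = {Ack, Halt, Hold}
E[(busy | wait) U AF ~ready]: least fixpoint, start Z0 = Sat(AF ~ready) = {Ack, Halt, Hold}, add states in Sat(busy | wait) with some successor in Z. Z1 = {Ack, Halt, Hold, Crit}; fixed.
Sat(E[(busy | wait) U AF ~ready]) = {Ack, Halt, Hold, Crit}
Store ∉ Sat(E[(busy | wait) U AF ~ready]) = {Ack, Halt, Hold, Crit}, so the formula does not hold at Store.

No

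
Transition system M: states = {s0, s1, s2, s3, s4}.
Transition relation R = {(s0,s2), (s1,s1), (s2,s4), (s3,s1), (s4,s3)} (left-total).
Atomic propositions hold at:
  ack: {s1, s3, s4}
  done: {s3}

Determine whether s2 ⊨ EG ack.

No

EG ack: greatest fixpoint, start Z0 = {s1, s3, s4}, keep only states in Sat with some successor in Z. Already a fixed point.
Sat(EG ack) = {s1, s3, s4}
s2 ∉ Sat(EG ack) = {s1, s3, s4}, so the formula does not hold at s2.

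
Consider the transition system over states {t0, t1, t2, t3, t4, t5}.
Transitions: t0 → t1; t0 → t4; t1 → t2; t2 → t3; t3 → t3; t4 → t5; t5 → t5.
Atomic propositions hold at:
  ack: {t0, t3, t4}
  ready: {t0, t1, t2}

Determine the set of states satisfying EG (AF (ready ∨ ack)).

{t0, t1, t2, t3}

Sat(ready ∨ ack) = {t0, t1, t2, t3, t4}
AF (ready ∨ ack): least fixpoint, start Z0 = {t0, t1, t2, t3, t4}, add states with every successor in Z. Already a fixed point.
Sat(AF (ready ∨ ack)) = {t0, t1, t2, t3, t4}
EG (AF (ready ∨ ack)): greatest fixpoint, start Z0 = {t0, t1, t2, t3, t4}, keep only states in Sat with some successor in Z. Z1 = {t0, t1, t2, t3}; fixed.
Sat(EG (AF (ready ∨ ack))) = {t0, t1, t2, t3}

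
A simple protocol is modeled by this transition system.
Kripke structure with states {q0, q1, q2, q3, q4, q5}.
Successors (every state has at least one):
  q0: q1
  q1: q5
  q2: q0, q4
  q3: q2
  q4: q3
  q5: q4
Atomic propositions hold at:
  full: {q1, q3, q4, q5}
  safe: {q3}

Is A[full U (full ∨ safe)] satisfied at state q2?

Sat(full ∨ safe) = {q1, q3, q4, q5}
A[full U (full ∨ safe)]: least fixpoint, start Z0 = Sat((full ∨ safe)) = {q1, q3, q4, q5}, add states in Sat(full) with every successor in Z. Already a fixed point.
Sat(A[full U (full ∨ safe)]) = {q1, q3, q4, q5}
q2 ∉ Sat(A[full U (full ∨ safe)]) = {q1, q3, q4, q5}, so the formula does not hold at q2.

No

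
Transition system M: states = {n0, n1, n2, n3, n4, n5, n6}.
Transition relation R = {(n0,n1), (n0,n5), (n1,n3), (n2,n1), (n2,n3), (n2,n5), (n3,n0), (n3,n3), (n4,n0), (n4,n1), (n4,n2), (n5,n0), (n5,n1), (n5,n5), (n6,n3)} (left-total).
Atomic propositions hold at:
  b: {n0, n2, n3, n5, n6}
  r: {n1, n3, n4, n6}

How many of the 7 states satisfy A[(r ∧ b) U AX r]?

Sat(r ∧ b) = {n3, n6}
Sat(AX r) = {s : every successor in {n1, n3, n4, n6}} = {n1, n6}
A[(r ∧ b) U AX r]: least fixpoint, start Z0 = Sat(AX r) = {n1, n6}, add states in Sat(r ∧ b) with every successor in Z. Already a fixed point.
Sat(A[(r ∧ b) U AX r]) = {n1, n6}
|Sat(A[(r ∧ b) U AX r])| = |{n1, n6}| = 2.

2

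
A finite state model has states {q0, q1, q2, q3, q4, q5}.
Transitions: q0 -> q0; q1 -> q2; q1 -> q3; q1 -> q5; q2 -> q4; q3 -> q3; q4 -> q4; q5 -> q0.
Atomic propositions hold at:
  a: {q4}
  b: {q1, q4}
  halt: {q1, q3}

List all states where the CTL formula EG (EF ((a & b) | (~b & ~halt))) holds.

Sat(a & b) = {q4}
Sat(~b) = {q0, q2, q3, q5}
Sat(~halt) = {q0, q2, q4, q5}
Sat(~b & ~halt) = {q0, q2, q5}
Sat((a & b) | (~b & ~halt)) = {q0, q2, q4, q5}
EF ((a & b) | (~b & ~halt)): least fixpoint, start Z0 = {q0, q2, q4, q5}, add states with some successor in Z. Z1 = {q0, q1, q2, q4, q5}; fixed.
Sat(EF ((a & b) | (~b & ~halt))) = {q0, q1, q2, q4, q5}
EG (EF ((a & b) | (~b & ~halt))): greatest fixpoint, start Z0 = {q0, q1, q2, q4, q5}, keep only states in Sat with some successor in Z. Already a fixed point.
Sat(EG (EF ((a & b) | (~b & ~halt)))) = {q0, q1, q2, q4, q5}

{q0, q1, q2, q4, q5}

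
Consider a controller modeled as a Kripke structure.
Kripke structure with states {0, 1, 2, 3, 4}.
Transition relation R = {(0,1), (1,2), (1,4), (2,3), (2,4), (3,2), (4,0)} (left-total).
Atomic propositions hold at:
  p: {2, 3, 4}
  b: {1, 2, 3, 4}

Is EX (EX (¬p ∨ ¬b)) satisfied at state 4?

Sat(¬p) = {0, 1}
Sat(¬b) = {0}
Sat(¬p ∨ ¬b) = {0, 1}
Sat(EX (¬p ∨ ¬b)) = {s : some successor in {0, 1}} = {0, 4}
Sat(EX (EX (¬p ∨ ¬b))) = {s : some successor in {0, 4}} = {1, 2, 4}
4 ∈ Sat(EX (EX (¬p ∨ ¬b))) = {1, 2, 4}, so the formula holds at 4.

Yes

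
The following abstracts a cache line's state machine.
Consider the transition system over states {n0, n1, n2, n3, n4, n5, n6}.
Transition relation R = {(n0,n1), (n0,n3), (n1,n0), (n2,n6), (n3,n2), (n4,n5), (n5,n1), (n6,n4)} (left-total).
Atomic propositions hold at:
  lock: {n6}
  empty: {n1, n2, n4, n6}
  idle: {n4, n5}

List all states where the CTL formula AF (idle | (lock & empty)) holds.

Sat(lock & empty) = {n6}
Sat(idle | (lock & empty)) = {n4, n5, n6}
AF (idle | (lock & empty)): least fixpoint, start Z0 = {n4, n5, n6}, add states with every successor in Z. Z1 = {n2, n4, n5, n6}; Z2 = {n2, n3, n4, n5, n6}; fixed.
Sat(AF (idle | (lock & empty))) = {n2, n3, n4, n5, n6}

{n2, n3, n4, n5, n6}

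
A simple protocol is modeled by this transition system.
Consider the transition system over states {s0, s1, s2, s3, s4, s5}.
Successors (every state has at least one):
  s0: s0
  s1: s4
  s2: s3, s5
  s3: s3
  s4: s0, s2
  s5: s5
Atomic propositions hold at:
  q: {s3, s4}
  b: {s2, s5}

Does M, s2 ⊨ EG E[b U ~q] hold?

Yes

Sat(~q) = {s0, s1, s2, s5}
E[b U ~q]: least fixpoint, start Z0 = Sat(~q) = {s0, s1, s2, s5}, add states in Sat(b) with some successor in Z. Already a fixed point.
Sat(E[b U ~q]) = {s0, s1, s2, s5}
EG E[b U ~q]: greatest fixpoint, start Z0 = {s0, s1, s2, s5}, keep only states in Sat with some successor in Z. Z1 = {s0, s2, s5}; fixed.
Sat(EG E[b U ~q]) = {s0, s2, s5}
s2 ∈ Sat(EG E[b U ~q]) = {s0, s2, s5}, so the formula holds at s2.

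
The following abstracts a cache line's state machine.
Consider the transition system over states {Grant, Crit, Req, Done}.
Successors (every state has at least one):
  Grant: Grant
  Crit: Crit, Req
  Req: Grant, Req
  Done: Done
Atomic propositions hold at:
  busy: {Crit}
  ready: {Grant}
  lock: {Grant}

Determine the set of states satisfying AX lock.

Sat(AX lock) = {s : every successor in {Grant}} = {Grant}

{Grant}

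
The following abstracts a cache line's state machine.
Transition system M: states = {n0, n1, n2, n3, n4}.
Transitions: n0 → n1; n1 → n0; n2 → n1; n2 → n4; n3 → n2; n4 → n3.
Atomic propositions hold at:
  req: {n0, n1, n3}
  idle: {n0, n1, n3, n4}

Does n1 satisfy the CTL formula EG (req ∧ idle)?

Sat(req ∧ idle) = {n0, n1, n3}
EG (req ∧ idle): greatest fixpoint, start Z0 = {n0, n1, n3}, keep only states in Sat with some successor in Z. Z1 = {n0, n1}; fixed.
Sat(EG (req ∧ idle)) = {n0, n1}
n1 ∈ Sat(EG (req ∧ idle)) = {n0, n1}, so the formula holds at n1.

Yes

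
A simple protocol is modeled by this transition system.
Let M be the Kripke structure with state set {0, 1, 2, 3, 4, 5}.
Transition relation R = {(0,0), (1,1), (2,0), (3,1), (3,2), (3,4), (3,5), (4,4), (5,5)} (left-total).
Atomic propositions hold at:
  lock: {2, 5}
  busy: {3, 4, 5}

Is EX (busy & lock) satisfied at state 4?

No

Sat(busy & lock) = {5}
Sat(EX (busy & lock)) = {s : some successor in {5}} = {3, 5}
4 ∉ Sat(EX (busy & lock)) = {3, 5}, so the formula does not hold at 4.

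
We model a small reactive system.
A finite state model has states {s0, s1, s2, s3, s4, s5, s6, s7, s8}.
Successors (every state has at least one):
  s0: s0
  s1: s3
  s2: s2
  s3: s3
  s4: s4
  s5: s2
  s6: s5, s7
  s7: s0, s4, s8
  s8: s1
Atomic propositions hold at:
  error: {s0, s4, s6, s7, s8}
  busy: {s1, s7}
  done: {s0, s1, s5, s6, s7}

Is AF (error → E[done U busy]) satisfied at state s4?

E[done U busy]: least fixpoint, start Z0 = Sat(busy) = {s1, s7}, add states in Sat(done) with some successor in Z. Z1 = {s1, s6, s7}; fixed.
Sat(E[done U busy]) = {s1, s6, s7}
Sat(error → E[done U busy]) = {s1, s2, s3, s5, s6, s7}
AF (error → E[done U busy]): least fixpoint, start Z0 = {s1, s2, s3, s5, s6, s7}, add states with every successor in Z. Z1 = {s1, s2, s3, s5, s6, s7, s8}; fixed.
Sat(AF (error → E[done U busy])) = {s1, s2, s3, s5, s6, s7, s8}
s4 ∉ Sat(AF (error → E[done U busy])) = {s1, s2, s3, s5, s6, s7, s8}, so the formula does not hold at s4.

No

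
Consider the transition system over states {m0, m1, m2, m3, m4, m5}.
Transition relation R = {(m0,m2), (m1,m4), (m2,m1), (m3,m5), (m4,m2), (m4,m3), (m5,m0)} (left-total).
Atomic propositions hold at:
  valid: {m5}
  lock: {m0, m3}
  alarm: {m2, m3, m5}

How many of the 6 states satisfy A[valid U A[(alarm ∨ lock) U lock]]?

3

Sat(alarm ∨ lock) = {m0, m2, m3, m5}
A[(alarm ∨ lock) U lock]: least fixpoint, start Z0 = Sat(lock) = {m0, m3}, add states in Sat(alarm ∨ lock) with every successor in Z. Z1 = {m0, m3, m5}; fixed.
Sat(A[(alarm ∨ lock) U lock]) = {m0, m3, m5}
A[valid U A[(alarm ∨ lock) U lock]]: least fixpoint, start Z0 = Sat(A[(alarm ∨ lock) U lock]) = {m0, m3, m5}, add states in Sat(valid) with every successor in Z. Already a fixed point.
Sat(A[valid U A[(alarm ∨ lock) U lock]]) = {m0, m3, m5}
|Sat(A[valid U A[(alarm ∨ lock) U lock]])| = |{m0, m3, m5}| = 3.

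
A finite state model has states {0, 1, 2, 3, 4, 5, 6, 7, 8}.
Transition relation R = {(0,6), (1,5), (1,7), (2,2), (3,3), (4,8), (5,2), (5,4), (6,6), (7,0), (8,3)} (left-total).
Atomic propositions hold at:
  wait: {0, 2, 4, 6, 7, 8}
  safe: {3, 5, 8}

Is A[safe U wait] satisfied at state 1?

No

A[safe U wait]: least fixpoint, start Z0 = Sat(wait) = {0, 2, 4, 6, 7, 8}, add states in Sat(safe) with every successor in Z. Z1 = {0, 2, 4, 5, 6, 7, 8}; fixed.
Sat(A[safe U wait]) = {0, 2, 4, 5, 6, 7, 8}
1 ∉ Sat(A[safe U wait]) = {0, 2, 4, 5, 6, 7, 8}, so the formula does not hold at 1.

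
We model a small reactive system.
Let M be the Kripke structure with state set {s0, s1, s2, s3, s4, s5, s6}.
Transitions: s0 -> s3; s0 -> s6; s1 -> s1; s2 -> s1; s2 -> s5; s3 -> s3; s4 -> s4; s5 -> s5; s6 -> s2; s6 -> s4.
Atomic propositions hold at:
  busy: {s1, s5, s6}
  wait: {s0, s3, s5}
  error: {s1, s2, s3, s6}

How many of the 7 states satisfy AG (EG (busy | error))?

Sat(busy | error) = {s1, s2, s3, s5, s6}
EG (busy | error): greatest fixpoint, start Z0 = {s1, s2, s3, s5, s6}, keep only states in Sat with some successor in Z. Already a fixed point.
Sat(EG (busy | error)) = {s1, s2, s3, s5, s6}
AG (EG (busy | error)): greatest fixpoint, start Z0 = {s1, s2, s3, s5, s6}, keep only states in Sat with every successor in Z. Z1 = {s1, s2, s3, s5}; fixed.
Sat(AG (EG (busy | error))) = {s1, s2, s3, s5}
|Sat(AG (EG (busy | error)))| = |{s1, s2, s3, s5}| = 4.

4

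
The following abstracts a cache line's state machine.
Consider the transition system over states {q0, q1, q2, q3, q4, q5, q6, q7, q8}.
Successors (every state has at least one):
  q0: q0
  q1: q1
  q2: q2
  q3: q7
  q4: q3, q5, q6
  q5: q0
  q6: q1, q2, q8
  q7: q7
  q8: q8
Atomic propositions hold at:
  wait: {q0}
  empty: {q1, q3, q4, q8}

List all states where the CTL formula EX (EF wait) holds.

EF wait: least fixpoint, start Z0 = {q0}, add states with some successor in Z. Z1 = {q0, q5}; Z2 = {q0, q4, q5}; fixed.
Sat(EF wait) = {q0, q4, q5}
Sat(EX (EF wait)) = {s : some successor in {q0, q4, q5}} = {q0, q4, q5}

{q0, q4, q5}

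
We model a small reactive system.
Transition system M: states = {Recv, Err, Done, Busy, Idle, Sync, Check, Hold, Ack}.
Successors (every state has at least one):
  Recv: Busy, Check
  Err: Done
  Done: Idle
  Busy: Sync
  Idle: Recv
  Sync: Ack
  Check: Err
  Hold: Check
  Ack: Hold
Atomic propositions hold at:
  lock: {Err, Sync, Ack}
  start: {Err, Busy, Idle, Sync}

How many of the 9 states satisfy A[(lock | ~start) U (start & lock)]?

5

Sat(~start) = {Recv, Done, Check, Hold, Ack}
Sat(lock | ~start) = {Recv, Err, Done, Sync, Check, Hold, Ack}
Sat(start & lock) = {Err, Sync}
A[(lock | ~start) U (start & lock)]: least fixpoint, start Z0 = Sat((start & lock)) = {Err, Sync}, add states in Sat(lock | ~start) with every successor in Z. Z1 = {Err, Sync, Check}; Z2 = {Err, Sync, Check, Hold}; Z3 = {Err, Sync, Check, Hold, Ack}; fixed.
Sat(A[(lock | ~start) U (start & lock)]) = {Err, Sync, Check, Hold, Ack}
|Sat(A[(lock | ~start) U (start & lock)])| = |{Err, Sync, Check, Hold, Ack}| = 5.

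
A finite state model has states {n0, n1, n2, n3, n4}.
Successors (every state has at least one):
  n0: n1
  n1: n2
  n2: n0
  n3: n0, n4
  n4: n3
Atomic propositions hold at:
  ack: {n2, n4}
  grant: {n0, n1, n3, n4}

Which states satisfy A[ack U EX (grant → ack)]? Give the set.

{n1, n3, n4}

Sat(grant → ack) = {n2, n4}
Sat(EX (grant → ack)) = {s : some successor in {n2, n4}} = {n1, n3}
A[ack U EX (grant → ack)]: least fixpoint, start Z0 = Sat(EX (grant → ack)) = {n1, n3}, add states in Sat(ack) with every successor in Z. Z1 = {n1, n3, n4}; fixed.
Sat(A[ack U EX (grant → ack)]) = {n1, n3, n4}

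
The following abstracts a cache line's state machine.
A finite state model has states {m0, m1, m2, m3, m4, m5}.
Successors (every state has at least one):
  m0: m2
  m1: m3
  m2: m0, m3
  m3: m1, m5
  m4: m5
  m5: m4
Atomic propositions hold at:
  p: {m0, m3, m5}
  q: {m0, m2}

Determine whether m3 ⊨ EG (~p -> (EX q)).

Sat(~p) = {m1, m2, m4}
Sat(EX q) = {s : some successor in {m0, m2}} = {m0, m2}
Sat(~p -> (EX q)) = {m0, m2, m3, m5}
EG (~p -> (EX q)): greatest fixpoint, start Z0 = {m0, m2, m3, m5}, keep only states in Sat with some successor in Z. Z1 = {m0, m2, m3}; Z2 = {m0, m2}; fixed.
Sat(EG (~p -> (EX q))) = {m0, m2}
m3 ∉ Sat(EG (~p -> (EX q))) = {m0, m2}, so the formula does not hold at m3.

No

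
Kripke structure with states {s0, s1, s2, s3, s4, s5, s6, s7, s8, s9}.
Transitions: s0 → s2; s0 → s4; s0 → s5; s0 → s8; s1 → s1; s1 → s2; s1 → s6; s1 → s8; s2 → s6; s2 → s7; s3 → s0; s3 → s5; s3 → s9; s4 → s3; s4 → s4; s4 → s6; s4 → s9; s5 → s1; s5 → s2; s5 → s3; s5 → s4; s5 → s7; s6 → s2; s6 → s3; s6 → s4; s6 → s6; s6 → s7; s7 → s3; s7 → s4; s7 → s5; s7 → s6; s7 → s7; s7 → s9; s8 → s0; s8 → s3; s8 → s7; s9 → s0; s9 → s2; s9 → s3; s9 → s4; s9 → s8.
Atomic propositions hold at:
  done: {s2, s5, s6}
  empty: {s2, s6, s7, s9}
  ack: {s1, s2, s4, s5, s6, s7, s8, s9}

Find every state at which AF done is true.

{s2, s5, s6}

AF done: least fixpoint, start Z0 = {s2, s5, s6}, add states with every successor in Z. Already a fixed point.
Sat(AF done) = {s2, s5, s6}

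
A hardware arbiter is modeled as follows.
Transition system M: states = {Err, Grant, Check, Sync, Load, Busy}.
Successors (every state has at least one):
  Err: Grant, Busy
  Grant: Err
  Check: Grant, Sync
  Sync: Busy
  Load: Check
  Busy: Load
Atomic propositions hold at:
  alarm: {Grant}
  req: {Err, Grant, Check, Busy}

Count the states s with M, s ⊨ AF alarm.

1

AF alarm: least fixpoint, start Z0 = {Grant}, add states with every successor in Z. Already a fixed point.
Sat(AF alarm) = {Grant}
|Sat(AF alarm)| = |{Grant}| = 1.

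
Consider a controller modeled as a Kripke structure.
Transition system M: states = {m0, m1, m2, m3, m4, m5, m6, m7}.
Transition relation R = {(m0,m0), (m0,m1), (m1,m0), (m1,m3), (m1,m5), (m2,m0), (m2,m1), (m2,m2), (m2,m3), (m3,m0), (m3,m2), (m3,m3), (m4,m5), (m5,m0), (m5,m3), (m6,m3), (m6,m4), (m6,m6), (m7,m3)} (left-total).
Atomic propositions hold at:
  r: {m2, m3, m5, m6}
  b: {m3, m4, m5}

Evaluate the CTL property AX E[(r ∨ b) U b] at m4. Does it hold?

Sat(r ∨ b) = {m2, m3, m4, m5, m6}
E[(r ∨ b) U b]: least fixpoint, start Z0 = Sat(b) = {m3, m4, m5}, add states in Sat(r ∨ b) with some successor in Z. Z1 = {m2, m3, m4, m5, m6}; fixed.
Sat(E[(r ∨ b) U b]) = {m2, m3, m4, m5, m6}
Sat(AX E[(r ∨ b) U b]) = {s : every successor in {m2, m3, m4, m5, m6}} = {m4, m6, m7}
m4 ∈ Sat(AX E[(r ∨ b) U b]) = {m4, m6, m7}, so the formula holds at m4.

Yes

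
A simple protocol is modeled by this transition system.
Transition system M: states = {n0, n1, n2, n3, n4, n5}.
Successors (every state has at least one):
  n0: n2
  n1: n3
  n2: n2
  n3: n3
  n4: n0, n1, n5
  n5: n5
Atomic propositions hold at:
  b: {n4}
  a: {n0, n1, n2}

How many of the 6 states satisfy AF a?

3

AF a: least fixpoint, start Z0 = {n0, n1, n2}, add states with every successor in Z. Already a fixed point.
Sat(AF a) = {n0, n1, n2}
|Sat(AF a)| = |{n0, n1, n2}| = 3.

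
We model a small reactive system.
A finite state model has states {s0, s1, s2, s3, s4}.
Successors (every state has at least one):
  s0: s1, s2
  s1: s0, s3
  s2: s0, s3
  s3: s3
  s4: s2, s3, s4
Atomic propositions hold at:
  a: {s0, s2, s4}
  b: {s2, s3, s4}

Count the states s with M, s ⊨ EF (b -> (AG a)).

AG a: greatest fixpoint, start Z0 = {s0, s2, s4}, keep only states in Sat with every successor in Z. Z1 = ∅; fixed.
Sat(AG a) = ∅
Sat(b -> (AG a)) = {s0, s1}
EF (b -> (AG a)): least fixpoint, start Z0 = {s0, s1}, add states with some successor in Z. Z1 = {s0, s1, s2}; Z2 = {s0, s1, s2, s4}; fixed.
Sat(EF (b -> (AG a))) = {s0, s1, s2, s4}
|Sat(EF (b -> (AG a)))| = |{s0, s1, s2, s4}| = 4.

4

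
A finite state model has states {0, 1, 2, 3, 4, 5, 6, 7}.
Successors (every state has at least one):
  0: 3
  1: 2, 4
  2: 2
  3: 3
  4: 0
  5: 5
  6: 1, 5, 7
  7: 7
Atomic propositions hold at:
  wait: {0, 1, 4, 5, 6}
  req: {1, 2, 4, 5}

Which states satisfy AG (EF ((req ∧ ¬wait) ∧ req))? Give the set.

Sat(¬wait) = {2, 3, 7}
Sat(req ∧ ¬wait) = {2}
Sat((req ∧ ¬wait) ∧ req) = {2}
EF ((req ∧ ¬wait) ∧ req): least fixpoint, start Z0 = {2}, add states with some successor in Z. Z1 = {1, 2}; Z2 = {1, 2, 6}; fixed.
Sat(EF ((req ∧ ¬wait) ∧ req)) = {1, 2, 6}
AG (EF ((req ∧ ¬wait) ∧ req)): greatest fixpoint, start Z0 = {1, 2, 6}, keep only states in Sat with every successor in Z. Z1 = {2}; fixed.
Sat(AG (EF ((req ∧ ¬wait) ∧ req))) = {2}

{2}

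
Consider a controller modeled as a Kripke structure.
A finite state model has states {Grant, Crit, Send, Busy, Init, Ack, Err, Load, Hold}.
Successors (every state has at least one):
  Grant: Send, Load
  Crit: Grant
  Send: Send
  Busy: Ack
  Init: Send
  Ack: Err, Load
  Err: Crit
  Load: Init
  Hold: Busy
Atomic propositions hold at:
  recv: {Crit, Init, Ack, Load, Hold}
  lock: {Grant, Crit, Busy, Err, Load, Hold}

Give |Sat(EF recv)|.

8

EF recv: least fixpoint, start Z0 = {Crit, Init, Ack, Load, Hold}, add states with some successor in Z. Z1 = {Grant, Crit, Busy, Init, Ack, Err, Load, Hold}; fixed.
Sat(EF recv) = {Grant, Crit, Busy, Init, Ack, Err, Load, Hold}
|Sat(EF recv)| = |{Grant, Crit, Busy, Init, Ack, Err, Load, Hold}| = 8.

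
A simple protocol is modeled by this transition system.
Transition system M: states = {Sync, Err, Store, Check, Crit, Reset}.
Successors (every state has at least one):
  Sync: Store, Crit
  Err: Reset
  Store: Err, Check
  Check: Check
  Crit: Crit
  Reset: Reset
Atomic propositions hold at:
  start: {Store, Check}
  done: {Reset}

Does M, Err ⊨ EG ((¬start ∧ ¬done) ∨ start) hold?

Sat(¬start) = {Sync, Err, Crit, Reset}
Sat(¬done) = {Sync, Err, Store, Check, Crit}
Sat(¬start ∧ ¬done) = {Sync, Err, Crit}
Sat((¬start ∧ ¬done) ∨ start) = {Sync, Err, Store, Check, Crit}
EG ((¬start ∧ ¬done) ∨ start): greatest fixpoint, start Z0 = {Sync, Err, Store, Check, Crit}, keep only states in Sat with some successor in Z. Z1 = {Sync, Store, Check, Crit}; fixed.
Sat(EG ((¬start ∧ ¬done) ∨ start)) = {Sync, Store, Check, Crit}
Err ∉ Sat(EG ((¬start ∧ ¬done) ∨ start)) = {Sync, Store, Check, Crit}, so the formula does not hold at Err.

No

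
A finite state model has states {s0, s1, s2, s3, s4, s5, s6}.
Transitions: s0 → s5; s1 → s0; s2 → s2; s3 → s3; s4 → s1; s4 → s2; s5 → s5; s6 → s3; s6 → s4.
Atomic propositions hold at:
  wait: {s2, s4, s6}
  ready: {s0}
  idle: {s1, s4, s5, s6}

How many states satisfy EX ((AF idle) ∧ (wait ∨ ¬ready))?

4

AF idle: least fixpoint, start Z0 = {s1, s4, s5, s6}, add states with every successor in Z. Z1 = {s0, s1, s4, s5, s6}; fixed.
Sat(AF idle) = {s0, s1, s4, s5, s6}
Sat(¬ready) = {s1, s2, s3, s4, s5, s6}
Sat(wait ∨ ¬ready) = {s1, s2, s3, s4, s5, s6}
Sat((AF idle) ∧ (wait ∨ ¬ready)) = {s1, s4, s5, s6}
Sat(EX ((AF idle) ∧ (wait ∨ ¬ready))) = {s : some successor in {s1, s4, s5, s6}} = {s0, s4, s5, s6}
|Sat(EX ((AF idle) ∧ (wait ∨ ¬ready)))| = |{s0, s4, s5, s6}| = 4.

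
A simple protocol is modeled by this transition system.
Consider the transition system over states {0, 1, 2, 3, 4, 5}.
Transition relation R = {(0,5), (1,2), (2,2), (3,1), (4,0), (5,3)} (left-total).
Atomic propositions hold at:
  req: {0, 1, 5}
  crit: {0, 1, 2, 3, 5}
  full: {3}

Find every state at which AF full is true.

{0, 3, 4, 5}

AF full: least fixpoint, start Z0 = {3}, add states with every successor in Z. Z1 = {3, 5}; Z2 = {0, 3, 5}; Z3 = {0, 3, 4, 5}; fixed.
Sat(AF full) = {0, 3, 4, 5}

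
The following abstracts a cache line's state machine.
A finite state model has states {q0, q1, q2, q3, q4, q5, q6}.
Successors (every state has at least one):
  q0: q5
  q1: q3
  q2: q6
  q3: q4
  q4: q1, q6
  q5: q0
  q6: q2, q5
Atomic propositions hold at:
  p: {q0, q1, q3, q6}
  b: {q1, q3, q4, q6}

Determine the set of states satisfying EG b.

EG b: greatest fixpoint, start Z0 = {q1, q3, q4, q6}, keep only states in Sat with some successor in Z. Z1 = {q1, q3, q4}; fixed.
Sat(EG b) = {q1, q3, q4}

{q1, q3, q4}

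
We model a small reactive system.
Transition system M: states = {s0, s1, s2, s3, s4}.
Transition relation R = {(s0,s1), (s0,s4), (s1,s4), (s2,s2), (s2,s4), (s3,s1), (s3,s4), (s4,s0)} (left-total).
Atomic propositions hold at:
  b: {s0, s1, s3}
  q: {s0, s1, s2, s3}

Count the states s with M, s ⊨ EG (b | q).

1

Sat(b | q) = {s0, s1, s2, s3}
EG (b | q): greatest fixpoint, start Z0 = {s0, s1, s2, s3}, keep only states in Sat with some successor in Z. Z1 = {s0, s2, s3}; Z2 = {s2}; fixed.
Sat(EG (b | q)) = {s2}
|Sat(EG (b | q))| = |{s2}| = 1.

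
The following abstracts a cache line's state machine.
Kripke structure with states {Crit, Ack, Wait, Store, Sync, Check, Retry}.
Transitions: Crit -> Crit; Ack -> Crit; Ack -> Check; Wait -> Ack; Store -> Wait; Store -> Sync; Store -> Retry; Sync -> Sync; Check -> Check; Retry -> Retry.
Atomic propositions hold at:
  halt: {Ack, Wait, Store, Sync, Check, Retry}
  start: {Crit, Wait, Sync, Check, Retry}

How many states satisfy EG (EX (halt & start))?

Sat(halt & start) = {Wait, Sync, Check, Retry}
Sat(EX (halt & start)) = {s : some successor in {Wait, Sync, Check, Retry}} = {Ack, Store, Sync, Check, Retry}
EG (EX (halt & start)): greatest fixpoint, start Z0 = {Ack, Store, Sync, Check, Retry}, keep only states in Sat with some successor in Z. Already a fixed point.
Sat(EG (EX (halt & start))) = {Ack, Store, Sync, Check, Retry}
|Sat(EG (EX (halt & start)))| = |{Ack, Store, Sync, Check, Retry}| = 5.

5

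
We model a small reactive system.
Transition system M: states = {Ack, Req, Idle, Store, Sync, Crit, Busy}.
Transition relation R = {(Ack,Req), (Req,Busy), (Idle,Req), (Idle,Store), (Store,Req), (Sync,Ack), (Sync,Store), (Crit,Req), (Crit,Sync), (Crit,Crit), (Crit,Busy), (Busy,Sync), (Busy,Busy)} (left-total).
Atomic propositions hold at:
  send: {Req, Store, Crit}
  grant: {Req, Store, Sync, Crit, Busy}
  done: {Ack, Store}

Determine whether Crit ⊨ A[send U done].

A[send U done]: least fixpoint, start Z0 = Sat(done) = {Ack, Store}, add states in Sat(send) with every successor in Z. Already a fixed point.
Sat(A[send U done]) = {Ack, Store}
Crit ∉ Sat(A[send U done]) = {Ack, Store}, so the formula does not hold at Crit.

No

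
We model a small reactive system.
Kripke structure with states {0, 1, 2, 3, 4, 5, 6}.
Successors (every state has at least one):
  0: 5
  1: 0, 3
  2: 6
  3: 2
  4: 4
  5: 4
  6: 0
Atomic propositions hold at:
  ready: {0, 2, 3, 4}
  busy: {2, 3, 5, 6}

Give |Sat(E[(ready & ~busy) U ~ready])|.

4

Sat(~busy) = {0, 1, 4}
Sat(ready & ~busy) = {0, 4}
Sat(~ready) = {1, 5, 6}
E[(ready & ~busy) U ~ready]: least fixpoint, start Z0 = Sat(~ready) = {1, 5, 6}, add states in Sat(ready & ~busy) with some successor in Z. Z1 = {0, 1, 5, 6}; fixed.
Sat(E[(ready & ~busy) U ~ready]) = {0, 1, 5, 6}
|Sat(E[(ready & ~busy) U ~ready])| = |{0, 1, 5, 6}| = 4.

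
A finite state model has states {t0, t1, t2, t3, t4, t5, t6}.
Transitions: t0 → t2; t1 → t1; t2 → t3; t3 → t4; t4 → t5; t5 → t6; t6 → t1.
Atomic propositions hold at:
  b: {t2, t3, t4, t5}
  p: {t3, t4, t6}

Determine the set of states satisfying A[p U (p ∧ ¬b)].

{t6}

Sat(¬b) = {t0, t1, t6}
Sat(p ∧ ¬b) = {t6}
A[p U (p ∧ ¬b)]: least fixpoint, start Z0 = Sat((p ∧ ¬b)) = {t6}, add states in Sat(p) with every successor in Z. Already a fixed point.
Sat(A[p U (p ∧ ¬b)]) = {t6}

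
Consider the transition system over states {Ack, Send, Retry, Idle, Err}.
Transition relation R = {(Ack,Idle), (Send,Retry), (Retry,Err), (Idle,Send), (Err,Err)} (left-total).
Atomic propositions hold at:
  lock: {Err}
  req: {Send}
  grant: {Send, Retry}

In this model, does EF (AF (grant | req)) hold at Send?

Yes

Sat(grant | req) = {Send, Retry}
AF (grant | req): least fixpoint, start Z0 = {Send, Retry}, add states with every successor in Z. Z1 = {Send, Retry, Idle}; Z2 = {Ack, Send, Retry, Idle}; fixed.
Sat(AF (grant | req)) = {Ack, Send, Retry, Idle}
EF (AF (grant | req)): least fixpoint, start Z0 = {Ack, Send, Retry, Idle}, add states with some successor in Z. Already a fixed point.
Sat(EF (AF (grant | req))) = {Ack, Send, Retry, Idle}
Send ∈ Sat(EF (AF (grant | req))) = {Ack, Send, Retry, Idle}, so the formula holds at Send.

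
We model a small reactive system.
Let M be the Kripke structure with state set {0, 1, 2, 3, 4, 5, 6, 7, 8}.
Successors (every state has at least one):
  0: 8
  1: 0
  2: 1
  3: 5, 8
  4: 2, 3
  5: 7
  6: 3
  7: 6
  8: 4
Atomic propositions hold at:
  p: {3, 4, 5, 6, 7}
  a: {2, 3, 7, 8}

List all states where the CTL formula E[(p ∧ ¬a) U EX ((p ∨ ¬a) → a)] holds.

Sat(¬a) = {0, 1, 4, 5, 6}
Sat(p ∧ ¬a) = {4, 5, 6}
Sat(p ∨ ¬a) = {0, 1, 3, 4, 5, 6, 7}
Sat((p ∨ ¬a) → a) = {2, 3, 7, 8}
Sat(EX ((p ∨ ¬a) → a)) = {s : some successor in {2, 3, 7, 8}} = {0, 3, 4, 5, 6}
E[(p ∧ ¬a) U EX ((p ∨ ¬a) → a)]: least fixpoint, start Z0 = Sat(EX ((p ∨ ¬a) → a)) = {0, 3, 4, 5, 6}, add states in Sat(p ∧ ¬a) with some successor in Z. Already a fixed point.
Sat(E[(p ∧ ¬a) U EX ((p ∨ ¬a) → a)]) = {0, 3, 4, 5, 6}

{0, 3, 4, 5, 6}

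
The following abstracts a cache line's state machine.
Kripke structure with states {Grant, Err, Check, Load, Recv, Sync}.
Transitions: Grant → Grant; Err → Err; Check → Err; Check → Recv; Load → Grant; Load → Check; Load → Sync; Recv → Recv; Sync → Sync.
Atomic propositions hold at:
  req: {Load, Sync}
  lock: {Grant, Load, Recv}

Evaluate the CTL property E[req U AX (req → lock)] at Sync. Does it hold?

Sat(req → lock) = {Grant, Err, Check, Load, Recv}
Sat(AX (req → lock)) = {s : every successor in {Grant, Err, Check, Load, Recv}} = {Grant, Err, Check, Recv}
E[req U AX (req → lock)]: least fixpoint, start Z0 = Sat(AX (req → lock)) = {Grant, Err, Check, Recv}, add states in Sat(req) with some successor in Z. Z1 = {Grant, Err, Check, Load, Recv}; fixed.
Sat(E[req U AX (req → lock)]) = {Grant, Err, Check, Load, Recv}
Sync ∉ Sat(E[req U AX (req → lock)]) = {Grant, Err, Check, Load, Recv}, so the formula does not hold at Sync.

No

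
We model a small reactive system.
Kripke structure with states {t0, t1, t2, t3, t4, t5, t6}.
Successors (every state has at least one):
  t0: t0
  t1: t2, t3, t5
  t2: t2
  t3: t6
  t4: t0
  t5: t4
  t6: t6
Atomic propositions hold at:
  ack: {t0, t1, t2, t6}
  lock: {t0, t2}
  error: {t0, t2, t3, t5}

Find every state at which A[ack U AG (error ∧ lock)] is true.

Sat(error ∧ lock) = {t0, t2}
AG (error ∧ lock): greatest fixpoint, start Z0 = {t0, t2}, keep only states in Sat with every successor in Z. Already a fixed point.
Sat(AG (error ∧ lock)) = {t0, t2}
A[ack U AG (error ∧ lock)]: least fixpoint, start Z0 = Sat(AG (error ∧ lock)) = {t0, t2}, add states in Sat(ack) with every successor in Z. Already a fixed point.
Sat(A[ack U AG (error ∧ lock)]) = {t0, t2}

{t0, t2}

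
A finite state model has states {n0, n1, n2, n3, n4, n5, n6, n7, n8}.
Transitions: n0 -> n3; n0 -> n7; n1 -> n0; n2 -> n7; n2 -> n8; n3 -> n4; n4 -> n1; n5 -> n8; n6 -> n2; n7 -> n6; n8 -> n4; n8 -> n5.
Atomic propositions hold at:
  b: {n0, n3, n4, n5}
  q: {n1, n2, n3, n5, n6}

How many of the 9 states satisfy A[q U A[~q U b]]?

Sat(~q) = {n0, n4, n7, n8}
A[~q U b]: least fixpoint, start Z0 = Sat(b) = {n0, n3, n4, n5}, add states in Sat(~q) with every successor in Z. Z1 = {n0, n3, n4, n5, n8}; fixed.
Sat(A[~q U b]) = {n0, n3, n4, n5, n8}
A[q U A[~q U b]]: least fixpoint, start Z0 = Sat(A[~q U b]) = {n0, n3, n4, n5, n8}, add states in Sat(q) with every successor in Z. Z1 = {n0, n1, n3, n4, n5, n8}; fixed.
Sat(A[q U A[~q U b]]) = {n0, n1, n3, n4, n5, n8}
|Sat(A[q U A[~q U b]])| = |{n0, n1, n3, n4, n5, n8}| = 6.

6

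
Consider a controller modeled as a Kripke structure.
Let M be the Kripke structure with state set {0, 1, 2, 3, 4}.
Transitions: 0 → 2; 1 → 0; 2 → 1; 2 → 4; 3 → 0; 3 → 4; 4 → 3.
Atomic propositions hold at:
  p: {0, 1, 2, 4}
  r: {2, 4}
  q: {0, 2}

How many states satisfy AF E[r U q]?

3

E[r U q]: least fixpoint, start Z0 = Sat(q) = {0, 2}, add states in Sat(r) with some successor in Z. Already a fixed point.
Sat(E[r U q]) = {0, 2}
AF E[r U q]: least fixpoint, start Z0 = {0, 2}, add states with every successor in Z. Z1 = {0, 1, 2}; fixed.
Sat(AF E[r U q]) = {0, 1, 2}
|Sat(AF E[r U q])| = |{0, 1, 2}| = 3.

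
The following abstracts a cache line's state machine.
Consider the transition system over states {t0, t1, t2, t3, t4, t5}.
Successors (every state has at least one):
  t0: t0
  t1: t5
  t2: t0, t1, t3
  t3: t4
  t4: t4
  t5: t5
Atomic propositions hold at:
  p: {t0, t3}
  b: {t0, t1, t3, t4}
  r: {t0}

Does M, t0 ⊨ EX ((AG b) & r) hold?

Yes

AG b: greatest fixpoint, start Z0 = {t0, t1, t3, t4}, keep only states in Sat with every successor in Z. Z1 = {t0, t3, t4}; fixed.
Sat(AG b) = {t0, t3, t4}
Sat((AG b) & r) = {t0}
Sat(EX ((AG b) & r)) = {s : some successor in {t0}} = {t0, t2}
t0 ∈ Sat(EX ((AG b) & r)) = {t0, t2}, so the formula holds at t0.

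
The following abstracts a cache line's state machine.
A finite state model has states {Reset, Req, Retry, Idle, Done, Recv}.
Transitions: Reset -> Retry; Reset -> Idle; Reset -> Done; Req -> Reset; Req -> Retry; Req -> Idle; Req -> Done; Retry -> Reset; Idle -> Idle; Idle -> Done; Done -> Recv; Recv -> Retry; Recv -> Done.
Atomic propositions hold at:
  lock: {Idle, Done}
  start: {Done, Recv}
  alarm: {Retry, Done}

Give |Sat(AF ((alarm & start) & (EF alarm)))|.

Sat(alarm & start) = {Done}
EF alarm: least fixpoint, start Z0 = {Retry, Done}, add states with some successor in Z. Z1 = {Reset, Req, Retry, Idle, Done, Recv}; fixed.
Sat(EF alarm) = {Reset, Req, Retry, Idle, Done, Recv}
Sat((alarm & start) & (EF alarm)) = {Done}
AF ((alarm & start) & (EF alarm)): least fixpoint, start Z0 = {Done}, add states with every successor in Z. Already a fixed point.
Sat(AF ((alarm & start) & (EF alarm))) = {Done}
|Sat(AF ((alarm & start) & (EF alarm)))| = |{Done}| = 1.

1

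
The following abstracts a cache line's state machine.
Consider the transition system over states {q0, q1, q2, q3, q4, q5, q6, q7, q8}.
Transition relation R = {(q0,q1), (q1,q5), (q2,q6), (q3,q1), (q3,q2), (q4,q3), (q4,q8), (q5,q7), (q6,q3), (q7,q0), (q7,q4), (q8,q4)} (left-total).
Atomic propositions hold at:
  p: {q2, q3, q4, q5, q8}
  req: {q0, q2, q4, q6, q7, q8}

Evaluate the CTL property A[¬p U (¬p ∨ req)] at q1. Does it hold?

Sat(¬p) = {q0, q1, q6, q7}
Sat(¬p ∨ req) = {q0, q1, q2, q4, q6, q7, q8}
A[¬p U (¬p ∨ req)]: least fixpoint, start Z0 = Sat((¬p ∨ req)) = {q0, q1, q2, q4, q6, q7, q8}, add states in Sat(¬p) with every successor in Z. Already a fixed point.
Sat(A[¬p U (¬p ∨ req)]) = {q0, q1, q2, q4, q6, q7, q8}
q1 ∈ Sat(A[¬p U (¬p ∨ req)]) = {q0, q1, q2, q4, q6, q7, q8}, so the formula holds at q1.

Yes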